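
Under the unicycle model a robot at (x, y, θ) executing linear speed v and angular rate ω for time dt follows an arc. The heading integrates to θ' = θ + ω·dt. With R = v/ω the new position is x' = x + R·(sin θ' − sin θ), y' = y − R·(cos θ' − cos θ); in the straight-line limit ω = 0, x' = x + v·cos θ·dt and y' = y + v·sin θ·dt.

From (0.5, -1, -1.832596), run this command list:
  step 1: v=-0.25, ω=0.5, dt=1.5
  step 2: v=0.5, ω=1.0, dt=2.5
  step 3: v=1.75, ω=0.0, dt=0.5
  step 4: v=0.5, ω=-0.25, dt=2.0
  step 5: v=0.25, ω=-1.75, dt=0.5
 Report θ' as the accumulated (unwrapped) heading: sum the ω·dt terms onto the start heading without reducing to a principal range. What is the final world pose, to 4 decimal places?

(2.0239, 1.3528, 0.0424)

step 1: θ'=-1.0826 (R=-0.5000) → pose (0.4586, -0.6361, -1.0826)
step 2: θ'=1.4174 (R=0.5000) → pose (1.3943, -0.4779, 1.4174)
step 3: θ'=1.4174 (straight) → pose (1.5280, 0.3868, 1.4174)
step 4: θ'=0.9174 (R=-2.0000) → pose (1.9165, 1.2970, 0.9174)
step 5: θ'=0.0424 (R=-0.1429) → pose (2.0239, 1.3528, 0.0424)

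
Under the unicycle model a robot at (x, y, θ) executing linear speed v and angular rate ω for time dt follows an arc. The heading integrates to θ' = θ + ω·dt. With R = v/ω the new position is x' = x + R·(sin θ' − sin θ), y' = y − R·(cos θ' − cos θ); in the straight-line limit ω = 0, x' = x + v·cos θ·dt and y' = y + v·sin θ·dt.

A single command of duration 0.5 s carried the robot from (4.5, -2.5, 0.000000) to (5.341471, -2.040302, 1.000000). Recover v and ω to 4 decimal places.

v = 2.0000, ω = 2.0000

Δθ = 1.000000 − 0.000000 = 1.000000
ω = Δθ/dt = 1.000000/0.5 = 2.0000
R = Δx/(sin θ' − sin θ) = 1.0000
v = R·ω = 1.0000·2.0000 = 2.0000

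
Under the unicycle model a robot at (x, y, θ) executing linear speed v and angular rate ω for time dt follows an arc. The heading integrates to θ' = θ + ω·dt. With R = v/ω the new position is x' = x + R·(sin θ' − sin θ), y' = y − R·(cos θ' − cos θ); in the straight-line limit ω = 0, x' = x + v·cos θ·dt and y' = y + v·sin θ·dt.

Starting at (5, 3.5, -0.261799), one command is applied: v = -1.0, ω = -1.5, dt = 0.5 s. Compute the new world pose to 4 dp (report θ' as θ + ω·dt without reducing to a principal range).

θ' = -0.2618 + -1.5·0.5 = -1.0118
R = v/ω = -1.0/-1.5 = 0.6667
x' = 5 + 0.6667·(sin -1.0118 − sin -0.2618) = 4.6074
y' = 3.5 − 0.6667·(cos -1.0118 − cos -0.2618) = 3.7904

(4.6074, 3.7904, -1.0118)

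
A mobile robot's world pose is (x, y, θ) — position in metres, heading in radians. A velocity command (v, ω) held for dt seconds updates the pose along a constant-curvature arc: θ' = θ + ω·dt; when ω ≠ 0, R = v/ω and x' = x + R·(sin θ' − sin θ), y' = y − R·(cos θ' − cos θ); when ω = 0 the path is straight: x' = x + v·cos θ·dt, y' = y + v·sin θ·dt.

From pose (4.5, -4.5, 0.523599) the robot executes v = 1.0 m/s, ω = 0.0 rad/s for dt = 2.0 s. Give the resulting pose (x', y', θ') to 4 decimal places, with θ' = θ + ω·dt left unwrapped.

(6.2321, -3.5000, 0.5236)

θ' = 0.5236 + 0.0·2.0 = 0.5236
ω = 0 → straight: x' = 4.5 + 1.0·cos(0.5236)·2.0 = 6.2321
y' = -4.5 + 1.0·sin(0.5236)·2.0 = -3.5000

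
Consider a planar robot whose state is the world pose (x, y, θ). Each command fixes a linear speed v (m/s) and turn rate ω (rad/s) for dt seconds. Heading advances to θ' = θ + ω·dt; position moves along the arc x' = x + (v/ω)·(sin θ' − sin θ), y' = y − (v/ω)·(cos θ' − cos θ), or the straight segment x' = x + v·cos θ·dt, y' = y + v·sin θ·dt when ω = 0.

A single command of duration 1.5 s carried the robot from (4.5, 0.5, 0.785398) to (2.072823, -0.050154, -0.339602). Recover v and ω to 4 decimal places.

v = -1.7500, ω = -0.7500

Δθ = -0.339602 − 0.785398 = -1.125000
ω = Δθ/dt = -1.125000/1.5 = -0.7500
R = Δx/(sin θ' − sin θ) = 2.3333
v = R·ω = 2.3333·-0.7500 = -1.7500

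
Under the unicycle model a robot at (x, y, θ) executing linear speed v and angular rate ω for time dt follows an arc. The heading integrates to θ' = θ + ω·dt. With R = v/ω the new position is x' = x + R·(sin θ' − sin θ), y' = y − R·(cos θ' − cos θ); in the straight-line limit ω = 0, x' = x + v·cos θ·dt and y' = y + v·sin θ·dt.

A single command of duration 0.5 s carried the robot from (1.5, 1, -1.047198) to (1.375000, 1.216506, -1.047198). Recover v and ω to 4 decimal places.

Δθ = -1.047198 − -1.047198 = 0.000000
ω = Δθ/dt = 0.000000/0.5 = 0.0000
ω = 0 → v = (Δx·cos θ + Δy·sin θ)/dt = -0.5000

v = -0.5000, ω = 0.0000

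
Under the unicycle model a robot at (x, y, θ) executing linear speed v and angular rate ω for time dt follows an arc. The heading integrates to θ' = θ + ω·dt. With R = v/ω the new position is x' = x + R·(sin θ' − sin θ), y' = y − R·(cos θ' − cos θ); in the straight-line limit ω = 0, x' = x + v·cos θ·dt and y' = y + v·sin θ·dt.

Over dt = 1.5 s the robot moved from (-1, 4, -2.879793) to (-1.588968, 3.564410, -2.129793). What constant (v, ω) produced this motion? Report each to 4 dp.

v = 0.5000, ω = 0.5000

Δθ = -2.129793 − -2.879793 = 0.750000
ω = Δθ/dt = 0.750000/1.5 = 0.5000
R = Δx/(sin θ' − sin θ) = 1.0000
v = R·ω = 1.0000·0.5000 = 0.5000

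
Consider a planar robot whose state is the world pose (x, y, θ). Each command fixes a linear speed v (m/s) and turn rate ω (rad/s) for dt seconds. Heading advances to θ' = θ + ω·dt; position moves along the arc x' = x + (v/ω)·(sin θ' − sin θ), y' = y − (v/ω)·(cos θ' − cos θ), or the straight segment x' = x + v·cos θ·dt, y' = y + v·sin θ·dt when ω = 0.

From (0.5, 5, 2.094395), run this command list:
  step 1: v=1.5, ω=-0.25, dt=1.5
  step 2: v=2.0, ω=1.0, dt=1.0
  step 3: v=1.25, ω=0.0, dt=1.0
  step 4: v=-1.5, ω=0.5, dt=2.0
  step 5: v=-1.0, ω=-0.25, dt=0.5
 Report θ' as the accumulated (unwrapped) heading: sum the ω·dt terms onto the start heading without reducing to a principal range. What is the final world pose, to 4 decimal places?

step 1: θ'=1.7194 (R=-6.0000) → pose (-0.2377, 7.1117, 1.7194)
step 2: θ'=2.7194 (R=2.0000) → pose (-1.3962, 8.6400, 2.7194)
step 3: θ'=2.7194 (straight) → pose (-2.5364, 9.1522, 2.7194)
step 4: θ'=3.7194 (R=-3.0000) → pose (0.3315, 9.3757, 3.7194)
step 5: θ'=3.5944 (R=4.0000) → pose (0.7663, 9.6220, 3.5944)

(0.7663, 9.6220, 3.5944)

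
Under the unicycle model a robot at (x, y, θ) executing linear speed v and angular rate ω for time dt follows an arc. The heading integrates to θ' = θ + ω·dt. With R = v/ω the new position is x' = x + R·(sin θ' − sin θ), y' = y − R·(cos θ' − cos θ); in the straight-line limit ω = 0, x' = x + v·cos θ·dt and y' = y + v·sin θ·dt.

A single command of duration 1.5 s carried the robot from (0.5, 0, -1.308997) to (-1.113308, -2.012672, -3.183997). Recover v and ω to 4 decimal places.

v = 2.0000, ω = -1.2500

Δθ = -3.183997 − -1.308997 = -1.875000
ω = Δθ/dt = -1.875000/1.5 = -1.2500
R = −Δy/(cos θ' − cos θ) = -1.6000
v = R·ω = -1.6000·-1.2500 = 2.0000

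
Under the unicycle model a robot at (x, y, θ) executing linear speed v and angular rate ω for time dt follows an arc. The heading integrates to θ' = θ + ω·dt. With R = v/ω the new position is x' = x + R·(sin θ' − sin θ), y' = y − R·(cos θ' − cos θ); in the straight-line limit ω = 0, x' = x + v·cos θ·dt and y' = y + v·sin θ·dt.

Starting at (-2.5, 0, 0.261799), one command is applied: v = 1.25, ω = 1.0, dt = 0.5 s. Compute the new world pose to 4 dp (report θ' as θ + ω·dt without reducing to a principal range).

(-1.9607, 0.3029, 0.7618)

θ' = 0.2618 + 1.0·0.5 = 0.7618
R = v/ω = 1.25/1.0 = 1.2500
x' = -2.5 + 1.2500·(sin 0.7618 − sin 0.2618) = -1.9607
y' = 0 − 1.2500·(cos 0.7618 − cos 0.2618) = 0.3029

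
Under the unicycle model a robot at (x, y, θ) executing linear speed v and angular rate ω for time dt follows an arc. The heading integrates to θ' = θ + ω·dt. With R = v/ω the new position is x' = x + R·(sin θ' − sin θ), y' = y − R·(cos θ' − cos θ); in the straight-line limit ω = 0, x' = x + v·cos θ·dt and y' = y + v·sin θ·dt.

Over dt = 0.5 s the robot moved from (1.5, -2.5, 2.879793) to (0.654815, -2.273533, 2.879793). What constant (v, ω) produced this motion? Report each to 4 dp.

v = 1.7500, ω = 0.0000

Δθ = 2.879793 − 2.879793 = 0.000000
ω = Δθ/dt = 0.000000/0.5 = 0.0000
ω = 0 → v = (Δx·cos θ + Δy·sin θ)/dt = 1.7500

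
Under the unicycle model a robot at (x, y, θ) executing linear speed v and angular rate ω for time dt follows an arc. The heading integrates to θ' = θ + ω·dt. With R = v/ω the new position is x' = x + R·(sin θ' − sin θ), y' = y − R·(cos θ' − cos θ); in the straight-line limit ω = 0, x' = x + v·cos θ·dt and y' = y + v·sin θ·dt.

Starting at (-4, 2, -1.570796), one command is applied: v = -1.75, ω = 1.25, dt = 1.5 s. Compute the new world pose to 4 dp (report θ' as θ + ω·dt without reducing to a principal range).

(-5.8193, 3.3357, 0.3042)

θ' = -1.5708 + 1.25·1.5 = 0.3042
R = v/ω = -1.75/1.25 = -1.4000
x' = -4 + -1.4000·(sin 0.3042 − sin -1.5708) = -5.8193
y' = 2 − -1.4000·(cos 0.3042 − cos -1.5708) = 3.3357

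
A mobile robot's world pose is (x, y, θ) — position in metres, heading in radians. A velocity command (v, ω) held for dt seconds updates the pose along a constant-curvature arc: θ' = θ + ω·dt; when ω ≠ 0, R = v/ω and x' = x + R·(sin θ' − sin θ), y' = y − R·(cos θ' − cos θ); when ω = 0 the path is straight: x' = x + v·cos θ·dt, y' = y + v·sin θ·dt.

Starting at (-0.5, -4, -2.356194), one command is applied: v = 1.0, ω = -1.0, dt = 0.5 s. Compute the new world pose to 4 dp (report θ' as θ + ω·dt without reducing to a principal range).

θ' = -2.3562 + -1.0·0.5 = -2.8562
R = v/ω = 1.0/-1.0 = -1.0000
x' = -0.5 + -1.0000·(sin -2.8562 − sin -2.3562) = -0.9256
y' = -4 − -1.0000·(cos -2.8562 − cos -2.3562) = -4.2524

(-0.9256, -4.2524, -2.8562)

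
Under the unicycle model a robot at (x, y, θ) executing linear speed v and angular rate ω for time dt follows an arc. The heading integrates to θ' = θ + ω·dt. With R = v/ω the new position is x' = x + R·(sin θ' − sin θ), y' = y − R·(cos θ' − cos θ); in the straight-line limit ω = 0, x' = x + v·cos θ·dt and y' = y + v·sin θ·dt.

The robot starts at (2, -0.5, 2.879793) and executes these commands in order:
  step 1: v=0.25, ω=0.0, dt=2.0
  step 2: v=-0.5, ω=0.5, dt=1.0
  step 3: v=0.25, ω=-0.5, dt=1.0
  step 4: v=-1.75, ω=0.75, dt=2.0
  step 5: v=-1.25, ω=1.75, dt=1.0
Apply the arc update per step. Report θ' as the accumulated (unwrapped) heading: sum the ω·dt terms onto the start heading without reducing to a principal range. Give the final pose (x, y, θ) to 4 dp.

(4.0078, 2.0576, 6.1298)

step 1: θ'=2.8798 (straight) → pose (1.5170, -0.3706, 2.8798)
step 2: θ'=3.3798 (R=-1.0000) → pose (2.0118, -0.3764, 3.3798)
step 3: θ'=2.8798 (R=-0.5000) → pose (1.7644, -0.3735, 2.8798)
step 4: θ'=4.3798 (R=-2.3333) → pose (4.5738, 1.1185, 4.3798)
step 5: θ'=6.1298 (R=-0.7143) → pose (4.0078, 2.0576, 6.1298)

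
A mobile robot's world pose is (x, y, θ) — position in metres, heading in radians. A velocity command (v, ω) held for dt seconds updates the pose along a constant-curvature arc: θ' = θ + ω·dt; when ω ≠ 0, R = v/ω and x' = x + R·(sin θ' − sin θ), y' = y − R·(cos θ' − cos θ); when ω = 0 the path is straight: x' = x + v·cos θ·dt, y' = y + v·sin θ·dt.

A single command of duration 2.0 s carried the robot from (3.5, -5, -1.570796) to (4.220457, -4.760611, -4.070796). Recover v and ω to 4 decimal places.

Δθ = -4.070796 − -1.570796 = -2.500000
ω = Δθ/dt = -2.500000/2.0 = -1.2500
R = Δx/(sin θ' − sin θ) = 0.4000
v = R·ω = 0.4000·-1.2500 = -0.5000

v = -0.5000, ω = -1.2500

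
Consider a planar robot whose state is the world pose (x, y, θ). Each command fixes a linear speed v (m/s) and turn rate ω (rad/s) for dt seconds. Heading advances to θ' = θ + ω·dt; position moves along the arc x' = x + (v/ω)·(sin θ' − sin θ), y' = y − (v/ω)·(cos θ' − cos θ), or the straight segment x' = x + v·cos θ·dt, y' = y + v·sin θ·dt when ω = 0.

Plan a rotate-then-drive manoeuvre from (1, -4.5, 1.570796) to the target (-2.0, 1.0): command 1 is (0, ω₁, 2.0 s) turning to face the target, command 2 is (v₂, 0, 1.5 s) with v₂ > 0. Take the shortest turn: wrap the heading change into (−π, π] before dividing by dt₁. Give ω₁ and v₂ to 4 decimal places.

ω₁ = 0.2497, v₂ = 4.1767

heading to target = atan2(1−-4.5, -2−1) = 2.0701
Δθ = wrap(2.0701 − 1.5708) = 0.4993; ω₁ = Δθ/dt₁ = 0.2497
distance = √((-2−1)² + (1−-4.5)²) = 6.2650; v₂ = distance/dt₂ = 4.1767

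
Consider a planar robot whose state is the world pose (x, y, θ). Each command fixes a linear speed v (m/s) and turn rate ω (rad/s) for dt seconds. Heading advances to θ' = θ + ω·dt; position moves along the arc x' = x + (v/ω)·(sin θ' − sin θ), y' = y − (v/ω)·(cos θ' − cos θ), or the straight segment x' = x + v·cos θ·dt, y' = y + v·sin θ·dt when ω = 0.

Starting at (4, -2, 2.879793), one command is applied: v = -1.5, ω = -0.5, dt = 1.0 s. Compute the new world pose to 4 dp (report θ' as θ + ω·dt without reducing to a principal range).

θ' = 2.8798 + -0.5·1.0 = 2.3798
R = v/ω = -1.5/-0.5 = 3.0000
x' = 4 + 3.0000·(sin 2.3798 − sin 2.8798) = 5.2942
y' = -2 − 3.0000·(cos 2.3798 − cos 2.8798) = -2.7270

(5.2942, -2.7270, 2.3798)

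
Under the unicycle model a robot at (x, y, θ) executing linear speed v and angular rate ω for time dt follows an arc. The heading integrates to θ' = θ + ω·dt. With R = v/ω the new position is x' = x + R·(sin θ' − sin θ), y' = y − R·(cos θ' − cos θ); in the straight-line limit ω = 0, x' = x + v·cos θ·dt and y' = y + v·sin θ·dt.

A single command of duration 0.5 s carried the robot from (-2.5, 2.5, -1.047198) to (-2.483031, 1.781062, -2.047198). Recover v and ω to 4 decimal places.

Δθ = -2.047198 − -1.047198 = -1.000000
ω = Δθ/dt = -1.000000/0.5 = -2.0000
R = −Δy/(cos θ' − cos θ) = -0.7500
v = R·ω = -0.7500·-2.0000 = 1.5000

v = 1.5000, ω = -2.0000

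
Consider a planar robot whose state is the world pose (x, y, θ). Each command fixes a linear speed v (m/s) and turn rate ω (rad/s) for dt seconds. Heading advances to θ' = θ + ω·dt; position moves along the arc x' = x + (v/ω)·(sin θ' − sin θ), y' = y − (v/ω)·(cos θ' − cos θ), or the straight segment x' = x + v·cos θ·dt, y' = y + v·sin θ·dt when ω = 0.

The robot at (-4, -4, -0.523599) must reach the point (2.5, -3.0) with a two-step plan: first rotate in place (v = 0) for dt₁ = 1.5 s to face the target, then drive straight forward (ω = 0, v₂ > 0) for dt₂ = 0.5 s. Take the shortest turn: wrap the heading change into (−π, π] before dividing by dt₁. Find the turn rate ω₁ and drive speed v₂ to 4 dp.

ω₁ = 0.4508, v₂ = 13.1529

heading to target = atan2(-3−-4, 2.5−-4) = 0.1526
Δθ = wrap(0.1526 − -0.5236) = 0.6762; ω₁ = Δθ/dt₁ = 0.4508
distance = √((2.5−-4)² + (-3−-4)²) = 6.5765; v₂ = distance/dt₂ = 13.1529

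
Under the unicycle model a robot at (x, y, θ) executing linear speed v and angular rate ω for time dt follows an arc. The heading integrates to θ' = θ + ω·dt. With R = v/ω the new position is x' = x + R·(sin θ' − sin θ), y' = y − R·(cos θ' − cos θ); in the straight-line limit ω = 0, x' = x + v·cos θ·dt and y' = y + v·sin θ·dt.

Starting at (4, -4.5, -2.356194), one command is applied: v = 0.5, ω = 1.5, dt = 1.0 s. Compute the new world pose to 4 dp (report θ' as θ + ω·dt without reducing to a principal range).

θ' = -2.3562 + 1.5·1.0 = -0.8562
R = v/ω = 0.5/1.5 = 0.3333
x' = 4 + 0.3333·(sin -0.8562 − sin -2.3562) = 3.9839
y' = -4.5 − 0.3333·(cos -0.8562 − cos -2.3562) = -4.9541

(3.9839, -4.9541, -0.8562)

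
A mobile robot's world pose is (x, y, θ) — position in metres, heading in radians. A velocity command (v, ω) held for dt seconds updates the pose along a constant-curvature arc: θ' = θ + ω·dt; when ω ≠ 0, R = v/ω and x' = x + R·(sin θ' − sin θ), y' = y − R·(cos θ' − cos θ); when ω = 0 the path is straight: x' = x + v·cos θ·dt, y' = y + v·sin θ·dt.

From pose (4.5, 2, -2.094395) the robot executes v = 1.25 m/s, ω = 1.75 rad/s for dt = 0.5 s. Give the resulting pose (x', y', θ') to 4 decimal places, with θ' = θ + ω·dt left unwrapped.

(4.4480, 1.3970, -1.2194)

θ' = -2.0944 + 1.75·0.5 = -1.2194
R = v/ω = 1.25/1.75 = 0.7143
x' = 4.5 + 0.7143·(sin -1.2194 − sin -2.0944) = 4.4480
y' = 2 − 0.7143·(cos -1.2194 − cos -2.0944) = 1.3970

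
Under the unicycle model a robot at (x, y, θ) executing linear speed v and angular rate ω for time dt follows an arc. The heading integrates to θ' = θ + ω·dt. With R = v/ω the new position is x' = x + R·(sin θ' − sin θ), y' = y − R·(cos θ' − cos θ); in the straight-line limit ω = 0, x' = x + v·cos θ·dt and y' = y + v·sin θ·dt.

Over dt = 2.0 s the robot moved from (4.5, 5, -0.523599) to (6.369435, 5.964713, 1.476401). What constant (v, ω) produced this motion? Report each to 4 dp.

Δθ = 1.476401 − -0.523599 = 2.000000
ω = Δθ/dt = 2.000000/2.0 = 1.0000
R = Δx/(sin θ' − sin θ) = 1.2500
v = R·ω = 1.2500·1.0000 = 1.2500

v = 1.2500, ω = 1.0000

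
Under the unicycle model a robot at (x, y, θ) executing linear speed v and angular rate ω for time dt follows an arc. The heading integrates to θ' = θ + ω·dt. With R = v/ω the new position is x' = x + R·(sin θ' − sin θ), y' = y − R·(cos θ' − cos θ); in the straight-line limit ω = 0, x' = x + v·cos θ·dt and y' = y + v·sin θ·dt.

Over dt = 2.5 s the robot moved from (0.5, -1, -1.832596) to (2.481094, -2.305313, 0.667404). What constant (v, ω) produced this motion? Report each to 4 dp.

Δθ = 0.667404 − -1.832596 = 2.500000
ω = Δθ/dt = 2.500000/2.5 = 1.0000
R = Δx/(sin θ' − sin θ) = 1.2500
v = R·ω = 1.2500·1.0000 = 1.2500

v = 1.2500, ω = 1.0000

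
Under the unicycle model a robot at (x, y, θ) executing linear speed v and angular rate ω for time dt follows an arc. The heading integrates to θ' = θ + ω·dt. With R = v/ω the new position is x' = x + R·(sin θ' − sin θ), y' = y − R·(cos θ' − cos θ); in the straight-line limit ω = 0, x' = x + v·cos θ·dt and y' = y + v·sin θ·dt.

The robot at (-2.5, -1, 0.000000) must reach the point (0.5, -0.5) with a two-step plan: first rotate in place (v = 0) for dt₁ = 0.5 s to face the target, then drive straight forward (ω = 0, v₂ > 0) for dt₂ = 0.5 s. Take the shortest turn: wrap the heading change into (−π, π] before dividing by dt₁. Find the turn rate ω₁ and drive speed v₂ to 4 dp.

heading to target = atan2(-0.5−-1, 0.5−-2.5) = 0.1651
Δθ = wrap(0.1651 − 0.0000) = 0.1651; ω₁ = Δθ/dt₁ = 0.3303
distance = √((0.5−-2.5)² + (-0.5−-1)²) = 3.0414; v₂ = distance/dt₂ = 6.0828

ω₁ = 0.3303, v₂ = 6.0828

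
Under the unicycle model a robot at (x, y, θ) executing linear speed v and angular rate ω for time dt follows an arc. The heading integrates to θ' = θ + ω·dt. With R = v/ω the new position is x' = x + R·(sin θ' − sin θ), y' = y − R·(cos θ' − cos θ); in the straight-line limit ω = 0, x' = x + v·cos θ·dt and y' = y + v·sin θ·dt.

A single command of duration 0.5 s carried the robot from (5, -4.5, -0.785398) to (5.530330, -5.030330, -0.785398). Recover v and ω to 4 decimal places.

Δθ = -0.785398 − -0.785398 = 0.000000
ω = Δθ/dt = 0.000000/0.5 = 0.0000
ω = 0 → v = (Δx·cos θ + Δy·sin θ)/dt = 1.5000

v = 1.5000, ω = 0.0000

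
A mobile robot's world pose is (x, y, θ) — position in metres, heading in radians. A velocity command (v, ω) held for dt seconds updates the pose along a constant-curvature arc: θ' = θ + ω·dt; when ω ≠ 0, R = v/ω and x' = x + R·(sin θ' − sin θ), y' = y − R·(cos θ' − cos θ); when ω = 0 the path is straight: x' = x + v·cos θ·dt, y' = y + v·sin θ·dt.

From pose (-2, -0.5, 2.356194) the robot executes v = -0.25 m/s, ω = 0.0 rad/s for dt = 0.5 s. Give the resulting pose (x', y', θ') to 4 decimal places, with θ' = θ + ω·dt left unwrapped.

(-1.9116, -0.5884, 2.3562)

θ' = 2.3562 + 0.0·0.5 = 2.3562
ω = 0 → straight: x' = -2 + -0.25·cos(2.3562)·0.5 = -1.9116
y' = -0.5 + -0.25·sin(2.3562)·0.5 = -0.5884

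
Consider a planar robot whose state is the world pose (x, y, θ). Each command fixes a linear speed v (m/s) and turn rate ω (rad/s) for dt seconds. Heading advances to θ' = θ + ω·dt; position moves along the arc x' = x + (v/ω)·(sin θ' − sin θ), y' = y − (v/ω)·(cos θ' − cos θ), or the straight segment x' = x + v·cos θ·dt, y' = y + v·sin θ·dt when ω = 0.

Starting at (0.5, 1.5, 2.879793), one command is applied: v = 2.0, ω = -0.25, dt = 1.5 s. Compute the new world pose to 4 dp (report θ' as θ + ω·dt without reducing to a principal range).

θ' = 2.8798 + -0.25·1.5 = 2.5048
R = v/ω = 2.0/-0.25 = -8.0000
x' = 0.5 + -8.0000·(sin 2.5048 − sin 2.8798) = -2.1864
y' = 1.5 − -8.0000·(cos 2.5048 − cos 2.8798) = 2.7954

(-2.1864, 2.7954, 2.5048)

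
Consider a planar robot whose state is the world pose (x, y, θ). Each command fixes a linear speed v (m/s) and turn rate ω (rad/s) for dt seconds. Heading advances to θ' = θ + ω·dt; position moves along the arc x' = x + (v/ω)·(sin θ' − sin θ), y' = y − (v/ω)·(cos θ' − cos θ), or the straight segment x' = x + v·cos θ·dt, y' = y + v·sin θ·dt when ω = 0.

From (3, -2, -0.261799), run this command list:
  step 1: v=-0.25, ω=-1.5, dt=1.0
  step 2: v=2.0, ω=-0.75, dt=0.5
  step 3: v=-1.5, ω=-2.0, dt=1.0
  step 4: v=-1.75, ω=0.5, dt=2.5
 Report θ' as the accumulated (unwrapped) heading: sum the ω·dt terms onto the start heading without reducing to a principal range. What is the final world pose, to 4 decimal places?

step 1: θ'=-1.7618 (R=0.1667) → pose (2.8795, -1.8074, -1.7618)
step 2: θ'=-2.1368 (R=-2.6667) → pose (2.5121, -2.7312, -2.1368)
step 3: θ'=-4.1368 (R=0.7500) → pose (3.7743, -2.7251, -4.1368)
step 4: θ'=-2.8868 (R=-3.5000) → pose (7.5925, -4.2070, -2.8868)

(7.5925, -4.2070, -2.8868)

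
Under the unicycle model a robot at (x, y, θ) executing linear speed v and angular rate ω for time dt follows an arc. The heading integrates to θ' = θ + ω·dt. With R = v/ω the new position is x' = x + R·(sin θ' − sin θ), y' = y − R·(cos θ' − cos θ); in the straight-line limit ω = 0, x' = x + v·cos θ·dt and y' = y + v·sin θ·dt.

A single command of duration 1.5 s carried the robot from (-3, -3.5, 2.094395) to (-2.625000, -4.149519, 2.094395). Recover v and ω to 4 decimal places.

Δθ = 2.094395 − 2.094395 = 0.000000
ω = Δθ/dt = 0.000000/1.5 = 0.0000
ω = 0 → v = (Δx·cos θ + Δy·sin θ)/dt = -0.5000

v = -0.5000, ω = 0.0000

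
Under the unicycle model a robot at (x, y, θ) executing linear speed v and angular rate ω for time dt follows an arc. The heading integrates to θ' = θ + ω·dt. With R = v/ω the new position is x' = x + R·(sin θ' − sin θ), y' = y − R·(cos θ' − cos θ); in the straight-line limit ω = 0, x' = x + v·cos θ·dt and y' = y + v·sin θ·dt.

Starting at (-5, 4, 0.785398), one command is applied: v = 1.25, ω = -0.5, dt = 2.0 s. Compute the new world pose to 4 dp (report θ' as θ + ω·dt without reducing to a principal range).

(-2.6998, 4.6749, -0.2146)

θ' = 0.7854 + -0.5·2.0 = -0.2146
R = v/ω = 1.25/-0.5 = -2.5000
x' = -5 + -2.5000·(sin -0.2146 − sin 0.7854) = -2.6998
y' = 4 − -2.5000·(cos -0.2146 − cos 0.7854) = 4.6749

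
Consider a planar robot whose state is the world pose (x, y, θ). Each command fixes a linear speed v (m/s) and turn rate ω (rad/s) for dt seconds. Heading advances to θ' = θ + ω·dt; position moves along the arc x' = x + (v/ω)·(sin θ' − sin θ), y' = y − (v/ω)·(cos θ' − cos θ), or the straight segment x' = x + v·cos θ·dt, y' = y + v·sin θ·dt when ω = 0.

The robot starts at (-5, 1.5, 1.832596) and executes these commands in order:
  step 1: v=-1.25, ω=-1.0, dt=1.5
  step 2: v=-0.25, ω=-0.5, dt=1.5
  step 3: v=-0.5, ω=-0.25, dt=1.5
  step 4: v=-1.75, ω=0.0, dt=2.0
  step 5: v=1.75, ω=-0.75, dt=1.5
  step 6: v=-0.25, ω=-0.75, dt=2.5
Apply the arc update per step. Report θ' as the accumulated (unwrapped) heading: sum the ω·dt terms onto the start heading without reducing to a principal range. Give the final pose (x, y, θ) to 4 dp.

(-8.1874, 0.6477, -3.7924)

step 1: θ'=0.3326 (R=1.2500) → pose (-5.7993, -0.0050, 0.3326)
step 2: θ'=-0.4174 (R=0.5000) → pose (-6.1652, 0.0105, -0.4174)
step 3: θ'=-0.7924 (R=2.0000) → pose (-6.7785, 0.4345, -0.7924)
step 4: θ'=-0.7924 (straight) → pose (-9.2360, 2.9267, -0.7924)
step 5: θ'=-1.9174 (R=-2.3333) → pose (-8.7029, 0.4957, -1.9174)
step 6: θ'=-3.7924 (R=0.3333) → pose (-8.1874, 0.6477, -3.7924)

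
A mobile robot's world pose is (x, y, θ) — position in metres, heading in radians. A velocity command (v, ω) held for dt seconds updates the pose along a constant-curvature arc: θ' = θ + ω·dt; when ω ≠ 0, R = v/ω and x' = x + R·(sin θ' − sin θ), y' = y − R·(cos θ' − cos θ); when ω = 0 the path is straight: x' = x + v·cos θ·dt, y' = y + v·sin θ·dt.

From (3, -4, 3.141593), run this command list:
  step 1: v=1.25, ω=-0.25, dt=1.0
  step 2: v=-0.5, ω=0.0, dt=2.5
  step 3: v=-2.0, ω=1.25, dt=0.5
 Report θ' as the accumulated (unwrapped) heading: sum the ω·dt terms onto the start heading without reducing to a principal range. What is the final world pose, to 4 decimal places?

step 1: θ'=2.8916 (R=-5.0000) → pose (1.7630, -3.8446, 2.8916)
step 2: θ'=2.8916 (straight) → pose (2.9741, -4.1538, 2.8916)
step 3: θ'=3.5166 (R=-1.6000) → pose (3.9560, -4.0924, 3.5166)

(3.9560, -4.0924, 3.5166)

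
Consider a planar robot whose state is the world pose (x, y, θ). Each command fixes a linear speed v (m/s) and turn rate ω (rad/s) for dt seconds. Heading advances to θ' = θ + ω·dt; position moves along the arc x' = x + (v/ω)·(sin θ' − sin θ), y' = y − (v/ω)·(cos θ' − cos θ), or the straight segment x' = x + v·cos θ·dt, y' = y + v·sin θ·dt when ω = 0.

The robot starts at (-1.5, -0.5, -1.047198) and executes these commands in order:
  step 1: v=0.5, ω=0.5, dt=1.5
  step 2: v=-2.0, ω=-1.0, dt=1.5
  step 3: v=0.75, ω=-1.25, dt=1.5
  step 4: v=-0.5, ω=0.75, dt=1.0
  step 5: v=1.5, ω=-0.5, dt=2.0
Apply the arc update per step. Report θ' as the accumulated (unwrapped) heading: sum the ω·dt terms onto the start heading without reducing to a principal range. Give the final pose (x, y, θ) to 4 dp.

(-5.4600, 1.7432, -3.9222)

step 1: θ'=-0.2972 (R=1.0000) → pose (-0.9268, -0.9562, -0.2972)
step 2: θ'=-1.7972 (R=2.0000) → pose (-2.2901, 1.4051, -1.7972)
step 3: θ'=-3.6722 (R=-0.6000) → pose (-3.1784, 1.0223, -3.6722)
step 4: θ'=-2.9222 (R=-0.6667) → pose (-2.6960, 0.9466, -2.9222)
step 5: θ'=-3.9222 (R=-3.0000) → pose (-5.4600, 1.7432, -3.9222)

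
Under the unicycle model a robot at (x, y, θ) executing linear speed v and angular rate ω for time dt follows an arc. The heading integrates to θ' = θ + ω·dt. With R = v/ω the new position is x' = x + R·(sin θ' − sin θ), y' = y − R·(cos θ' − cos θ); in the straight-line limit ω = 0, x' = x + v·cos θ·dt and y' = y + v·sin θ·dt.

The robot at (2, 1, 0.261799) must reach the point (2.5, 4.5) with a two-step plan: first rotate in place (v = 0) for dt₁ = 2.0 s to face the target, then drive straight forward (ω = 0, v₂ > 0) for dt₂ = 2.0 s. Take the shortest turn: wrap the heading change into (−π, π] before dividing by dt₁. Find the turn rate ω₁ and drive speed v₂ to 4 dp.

ω₁ = 0.5836, v₂ = 1.7678

heading to target = atan2(4.5−1, 2.5−2) = 1.4289
Δθ = wrap(1.4289 − 0.2618) = 1.1671; ω₁ = Δθ/dt₁ = 0.5836
distance = √((2.5−2)² + (4.5−1)²) = 3.5355; v₂ = distance/dt₂ = 1.7678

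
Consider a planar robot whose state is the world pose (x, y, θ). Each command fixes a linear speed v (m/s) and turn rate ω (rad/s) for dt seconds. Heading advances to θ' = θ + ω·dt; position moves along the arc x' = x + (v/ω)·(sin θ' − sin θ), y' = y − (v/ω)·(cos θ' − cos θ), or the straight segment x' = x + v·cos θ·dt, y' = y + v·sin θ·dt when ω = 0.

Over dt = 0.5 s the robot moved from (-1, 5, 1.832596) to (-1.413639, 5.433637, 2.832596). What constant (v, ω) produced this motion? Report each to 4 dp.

Δθ = 2.832596 − 1.832596 = 1.000000
ω = Δθ/dt = 1.000000/0.5 = 2.0000
R = −Δy/(cos θ' − cos θ) = 0.6250
v = R·ω = 0.6250·2.0000 = 1.2500

v = 1.2500, ω = 2.0000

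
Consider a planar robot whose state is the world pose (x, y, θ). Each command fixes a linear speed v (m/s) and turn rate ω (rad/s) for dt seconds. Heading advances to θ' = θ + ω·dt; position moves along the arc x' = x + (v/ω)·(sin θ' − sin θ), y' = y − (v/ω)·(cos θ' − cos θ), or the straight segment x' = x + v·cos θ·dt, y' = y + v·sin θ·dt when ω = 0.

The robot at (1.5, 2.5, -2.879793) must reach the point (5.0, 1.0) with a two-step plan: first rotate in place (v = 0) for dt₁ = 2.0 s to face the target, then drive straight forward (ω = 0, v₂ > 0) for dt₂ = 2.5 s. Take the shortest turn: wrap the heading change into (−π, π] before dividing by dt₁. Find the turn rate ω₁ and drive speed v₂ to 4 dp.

ω₁ = 1.2375, v₂ = 1.5232

heading to target = atan2(1−2.5, 5−1.5) = -0.4049
Δθ = wrap(-0.4049 − -2.8798) = 2.4749; ω₁ = Δθ/dt₁ = 1.2375
distance = √((5−1.5)² + (1−2.5)²) = 3.8079; v₂ = distance/dt₂ = 1.5232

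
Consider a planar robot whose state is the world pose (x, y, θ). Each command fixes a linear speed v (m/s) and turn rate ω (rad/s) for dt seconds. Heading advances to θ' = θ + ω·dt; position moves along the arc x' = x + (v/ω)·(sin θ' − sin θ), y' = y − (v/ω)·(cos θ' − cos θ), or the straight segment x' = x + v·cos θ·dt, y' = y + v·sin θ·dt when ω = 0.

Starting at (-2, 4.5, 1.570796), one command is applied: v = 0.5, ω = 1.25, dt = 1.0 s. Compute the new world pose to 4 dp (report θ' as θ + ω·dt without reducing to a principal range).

(-2.2739, 4.8796, 2.8208)

θ' = 1.5708 + 1.25·1.0 = 2.8208
R = v/ω = 0.5/1.25 = 0.4000
x' = -2 + 0.4000·(sin 2.8208 − sin 1.5708) = -2.2739
y' = 4.5 − 0.4000·(cos 2.8208 − cos 1.5708) = 4.8796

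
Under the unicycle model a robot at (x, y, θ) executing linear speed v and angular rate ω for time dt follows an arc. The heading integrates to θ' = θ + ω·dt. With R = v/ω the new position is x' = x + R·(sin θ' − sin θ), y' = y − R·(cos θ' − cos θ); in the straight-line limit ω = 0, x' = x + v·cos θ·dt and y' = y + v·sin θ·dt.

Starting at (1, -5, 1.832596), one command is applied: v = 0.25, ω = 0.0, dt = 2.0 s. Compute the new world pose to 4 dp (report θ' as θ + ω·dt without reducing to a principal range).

(0.8706, -4.5170, 1.8326)

θ' = 1.8326 + 0.0·2.0 = 1.8326
ω = 0 → straight: x' = 1 + 0.25·cos(1.8326)·2.0 = 0.8706
y' = -5 + 0.25·sin(1.8326)·2.0 = -4.5170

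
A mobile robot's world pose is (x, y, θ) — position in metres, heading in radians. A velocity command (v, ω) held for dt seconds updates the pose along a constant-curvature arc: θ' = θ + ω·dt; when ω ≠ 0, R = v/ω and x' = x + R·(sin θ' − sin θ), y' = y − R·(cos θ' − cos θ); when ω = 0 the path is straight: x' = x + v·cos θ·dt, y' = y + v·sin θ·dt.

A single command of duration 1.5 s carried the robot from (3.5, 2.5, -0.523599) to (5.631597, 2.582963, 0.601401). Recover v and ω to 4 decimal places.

v = 1.5000, ω = 0.7500

Δθ = 0.601401 − -0.523599 = 1.125000
ω = Δθ/dt = 1.125000/1.5 = 0.7500
R = Δx/(sin θ' − sin θ) = 2.0000
v = R·ω = 2.0000·0.7500 = 1.5000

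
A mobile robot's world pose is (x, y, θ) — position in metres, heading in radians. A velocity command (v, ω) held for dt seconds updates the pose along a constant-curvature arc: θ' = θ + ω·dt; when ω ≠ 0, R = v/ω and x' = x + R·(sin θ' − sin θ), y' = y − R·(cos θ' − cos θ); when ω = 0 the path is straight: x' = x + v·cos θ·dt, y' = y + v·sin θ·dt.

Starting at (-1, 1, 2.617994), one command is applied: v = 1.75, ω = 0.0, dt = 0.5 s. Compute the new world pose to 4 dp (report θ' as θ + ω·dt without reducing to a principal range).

(-1.7578, 1.4375, 2.6180)

θ' = 2.6180 + 0.0·0.5 = 2.6180
ω = 0 → straight: x' = -1 + 1.75·cos(2.6180)·0.5 = -1.7578
y' = 1 + 1.75·sin(2.6180)·0.5 = 1.4375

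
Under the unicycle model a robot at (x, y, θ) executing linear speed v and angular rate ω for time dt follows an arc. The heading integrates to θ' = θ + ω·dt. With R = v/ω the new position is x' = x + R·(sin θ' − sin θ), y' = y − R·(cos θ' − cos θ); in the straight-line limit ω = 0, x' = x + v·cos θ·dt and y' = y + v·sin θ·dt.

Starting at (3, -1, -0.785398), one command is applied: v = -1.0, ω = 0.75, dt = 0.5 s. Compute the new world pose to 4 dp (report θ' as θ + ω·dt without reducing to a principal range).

θ' = -0.7854 + 0.75·0.5 = -0.4104
R = v/ω = -1.0/0.75 = -1.3333
x' = 3 + -1.3333·(sin -0.4104 − sin -0.7854) = 2.5892
y' = -1 − -1.3333·(cos -0.4104 − cos -0.7854) = -0.7202

(2.5892, -0.7202, -0.4104)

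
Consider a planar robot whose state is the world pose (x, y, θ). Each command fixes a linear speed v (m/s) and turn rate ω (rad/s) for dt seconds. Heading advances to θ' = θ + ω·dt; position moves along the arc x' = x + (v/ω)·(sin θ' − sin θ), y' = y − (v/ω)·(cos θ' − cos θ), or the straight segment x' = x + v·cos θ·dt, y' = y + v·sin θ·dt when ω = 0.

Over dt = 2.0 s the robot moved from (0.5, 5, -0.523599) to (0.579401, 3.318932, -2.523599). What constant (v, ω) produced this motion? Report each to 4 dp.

v = 1.0000, ω = -1.0000

Δθ = -2.523599 − -0.523599 = -2.000000
ω = Δθ/dt = -2.000000/2.0 = -1.0000
R = −Δy/(cos θ' − cos θ) = -1.0000
v = R·ω = -1.0000·-1.0000 = 1.0000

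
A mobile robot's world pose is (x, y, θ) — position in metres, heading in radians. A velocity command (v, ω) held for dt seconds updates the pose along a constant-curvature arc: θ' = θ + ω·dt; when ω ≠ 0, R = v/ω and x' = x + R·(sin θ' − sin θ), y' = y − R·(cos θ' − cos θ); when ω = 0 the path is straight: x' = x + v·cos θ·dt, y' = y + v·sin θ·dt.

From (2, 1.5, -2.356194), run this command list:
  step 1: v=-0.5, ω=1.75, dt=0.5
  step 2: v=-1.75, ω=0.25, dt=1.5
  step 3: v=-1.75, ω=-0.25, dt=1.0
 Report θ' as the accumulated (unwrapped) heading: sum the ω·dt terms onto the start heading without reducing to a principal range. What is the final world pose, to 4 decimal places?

(0.7872, 5.8834, -1.3562)

step 1: θ'=-1.4812 (R=-0.2857) → pose (2.0825, 1.7276, -1.4812)
step 2: θ'=-1.1062 (R=-7.0000) → pose (1.3686, 4.2377, -1.1062)
step 3: θ'=-1.3562 (R=7.0000) → pose (0.7872, 5.8834, -1.3562)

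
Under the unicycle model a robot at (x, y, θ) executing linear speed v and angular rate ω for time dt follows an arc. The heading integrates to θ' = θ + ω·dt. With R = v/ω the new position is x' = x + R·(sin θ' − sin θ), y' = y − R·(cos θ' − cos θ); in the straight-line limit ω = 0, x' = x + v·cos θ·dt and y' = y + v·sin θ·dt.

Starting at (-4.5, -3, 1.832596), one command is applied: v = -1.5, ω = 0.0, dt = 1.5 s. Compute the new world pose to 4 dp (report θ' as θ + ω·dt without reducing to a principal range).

θ' = 1.8326 + 0.0·1.5 = 1.8326
ω = 0 → straight: x' = -4.5 + -1.5·cos(1.8326)·1.5 = -3.9177
y' = -3 + -1.5·sin(1.8326)·1.5 = -5.1733

(-3.9177, -5.1733, 1.8326)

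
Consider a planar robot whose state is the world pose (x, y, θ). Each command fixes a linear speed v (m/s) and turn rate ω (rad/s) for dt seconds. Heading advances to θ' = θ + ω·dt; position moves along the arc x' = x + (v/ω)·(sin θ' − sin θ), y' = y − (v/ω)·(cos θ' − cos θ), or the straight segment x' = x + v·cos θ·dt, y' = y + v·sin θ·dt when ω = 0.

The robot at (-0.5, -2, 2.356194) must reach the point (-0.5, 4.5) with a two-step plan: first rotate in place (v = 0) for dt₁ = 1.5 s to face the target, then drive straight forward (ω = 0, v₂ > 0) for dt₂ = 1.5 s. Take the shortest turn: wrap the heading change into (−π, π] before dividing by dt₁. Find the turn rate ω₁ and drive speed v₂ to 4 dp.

heading to target = atan2(4.5−-2, -0.5−-0.5) = 1.5708
Δθ = wrap(1.5708 − 2.3562) = -0.7854; ω₁ = Δθ/dt₁ = -0.5236
distance = √((-0.5−-0.5)² + (4.5−-2)²) = 6.5000; v₂ = distance/dt₂ = 4.3333

ω₁ = -0.5236, v₂ = 4.3333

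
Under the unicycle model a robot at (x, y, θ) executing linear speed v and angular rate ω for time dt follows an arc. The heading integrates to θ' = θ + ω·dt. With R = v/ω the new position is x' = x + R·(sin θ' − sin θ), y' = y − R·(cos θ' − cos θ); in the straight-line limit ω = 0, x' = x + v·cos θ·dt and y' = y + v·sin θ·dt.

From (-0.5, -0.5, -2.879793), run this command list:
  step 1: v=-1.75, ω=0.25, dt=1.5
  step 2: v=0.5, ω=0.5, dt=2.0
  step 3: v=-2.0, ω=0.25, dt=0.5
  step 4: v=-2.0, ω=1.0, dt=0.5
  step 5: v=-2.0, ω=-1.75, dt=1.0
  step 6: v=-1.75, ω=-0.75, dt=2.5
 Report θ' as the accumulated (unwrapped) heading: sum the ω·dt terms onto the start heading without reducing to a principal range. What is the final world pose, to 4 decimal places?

(4.6439, 1.8209, -4.5048)

step 1: θ'=-2.5048 (R=-7.0000) → pose (1.8506, 0.6335, -2.5048)
step 2: θ'=-1.5048 (R=1.0000) → pose (1.4474, -0.2365, -1.5048)
step 3: θ'=-1.3798 (R=-8.0000) → pose (1.3194, 0.7546, -1.3798)
step 4: θ'=-0.8798 (R=-2.0000) → pose (0.8970, 1.6495, -0.8798)
step 5: θ'=-2.6298 (R=1.1429) → pose (1.2179, 3.3743, -2.6298)
step 6: θ'=-4.5048 (R=2.3333) → pose (4.6439, 1.8209, -4.5048)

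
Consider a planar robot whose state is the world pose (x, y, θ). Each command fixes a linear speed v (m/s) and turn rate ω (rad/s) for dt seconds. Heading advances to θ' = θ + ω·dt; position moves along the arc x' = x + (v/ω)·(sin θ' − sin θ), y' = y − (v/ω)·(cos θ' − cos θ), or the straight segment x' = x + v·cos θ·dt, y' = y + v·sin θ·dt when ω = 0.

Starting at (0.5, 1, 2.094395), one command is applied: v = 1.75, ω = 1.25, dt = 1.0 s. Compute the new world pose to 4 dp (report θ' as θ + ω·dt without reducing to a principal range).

(-0.9944, 1.6713, 3.3444)

θ' = 2.0944 + 1.25·1.0 = 3.3444
R = v/ω = 1.75/1.25 = 1.4000
x' = 0.5 + 1.4000·(sin 3.3444 − sin 2.0944) = -0.9944
y' = 1 − 1.4000·(cos 3.3444 − cos 2.0944) = 1.6713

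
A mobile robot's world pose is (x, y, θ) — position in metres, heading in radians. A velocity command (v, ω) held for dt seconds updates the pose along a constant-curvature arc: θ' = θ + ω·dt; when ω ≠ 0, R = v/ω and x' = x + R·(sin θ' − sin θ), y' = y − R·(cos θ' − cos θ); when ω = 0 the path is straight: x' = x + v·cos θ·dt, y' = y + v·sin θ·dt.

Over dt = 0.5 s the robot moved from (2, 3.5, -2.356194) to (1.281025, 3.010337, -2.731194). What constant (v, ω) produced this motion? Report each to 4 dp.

Δθ = -2.731194 − -2.356194 = -0.375000
ω = Δθ/dt = -0.375000/0.5 = -0.7500
R = Δx/(sin θ' − sin θ) = -2.3333
v = R·ω = -2.3333·-0.7500 = 1.7500

v = 1.7500, ω = -0.7500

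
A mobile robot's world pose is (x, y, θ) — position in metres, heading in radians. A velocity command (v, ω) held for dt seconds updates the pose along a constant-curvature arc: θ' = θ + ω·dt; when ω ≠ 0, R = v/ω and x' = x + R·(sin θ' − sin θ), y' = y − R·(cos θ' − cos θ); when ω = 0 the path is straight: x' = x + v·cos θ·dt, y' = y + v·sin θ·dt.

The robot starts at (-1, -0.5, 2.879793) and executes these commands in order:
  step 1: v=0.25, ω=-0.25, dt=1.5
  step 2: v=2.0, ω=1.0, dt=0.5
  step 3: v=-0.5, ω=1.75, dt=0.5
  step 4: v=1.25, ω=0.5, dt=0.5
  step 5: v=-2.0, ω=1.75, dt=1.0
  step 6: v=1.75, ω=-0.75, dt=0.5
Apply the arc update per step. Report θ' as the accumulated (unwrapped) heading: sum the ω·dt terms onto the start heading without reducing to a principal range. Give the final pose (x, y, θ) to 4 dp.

step 1: θ'=2.5048 (R=-1.0000) → pose (-1.3358, -0.3381, 2.5048)
step 2: θ'=3.0048 (R=2.0000) → pose (-2.2523, 0.0352, 3.0048)
step 3: θ'=3.8798 (R=-0.2857) → pose (-2.0211, 0.1069, 3.8798)
step 4: θ'=4.1298 (R=2.5000) → pose (-2.4263, -0.3668, 4.1298)
step 5: θ'=5.8798 (R=-1.1429) → pose (-2.9320, 1.3131, 5.8798)
step 6: θ'=5.5048 (R=-2.3333) → pose (-2.2096, 0.8285, 5.5048)

(-2.2096, 0.8285, 5.5048)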